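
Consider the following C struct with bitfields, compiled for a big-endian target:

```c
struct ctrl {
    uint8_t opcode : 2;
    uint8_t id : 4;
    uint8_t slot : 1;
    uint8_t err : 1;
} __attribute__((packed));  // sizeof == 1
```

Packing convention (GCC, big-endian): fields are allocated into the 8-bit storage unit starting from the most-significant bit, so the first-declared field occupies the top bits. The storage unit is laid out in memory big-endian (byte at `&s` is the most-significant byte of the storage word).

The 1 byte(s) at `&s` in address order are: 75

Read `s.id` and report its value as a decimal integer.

13

[0]=0x75 (big-endian) → word 0x75
opcode:2 @ bit 6 → (0x75>>6)&0x3 = 0x1
id:4 @ bit 2 → (0x75>>2)&0xf = 0xd  ←
slot:1 @ bit 1 → (0x75>>1)&0x1 = 0x0
err:1 @ bit 0 → (0x75>>0)&0x1 = 0x1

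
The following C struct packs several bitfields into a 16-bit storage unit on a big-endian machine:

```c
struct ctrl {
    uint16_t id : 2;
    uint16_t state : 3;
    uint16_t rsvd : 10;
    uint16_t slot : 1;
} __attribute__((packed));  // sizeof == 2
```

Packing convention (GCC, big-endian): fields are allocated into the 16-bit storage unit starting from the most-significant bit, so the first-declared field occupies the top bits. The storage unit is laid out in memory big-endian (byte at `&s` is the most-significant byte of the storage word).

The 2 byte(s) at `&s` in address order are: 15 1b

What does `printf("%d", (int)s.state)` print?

2

[0]=0x15 [1]=0x1b (big-endian) → word 0x151b
id:2 @ bit 14 → (0x151b>>14)&0x3 = 0x0
state:3 @ bit 11 → (0x151b>>11)&0x7 = 0x2  ←
rsvd:10 @ bit 1 → (0x151b>>1)&0x3ff = 0x28d
slot:1 @ bit 0 → (0x151b>>0)&0x1 = 0x1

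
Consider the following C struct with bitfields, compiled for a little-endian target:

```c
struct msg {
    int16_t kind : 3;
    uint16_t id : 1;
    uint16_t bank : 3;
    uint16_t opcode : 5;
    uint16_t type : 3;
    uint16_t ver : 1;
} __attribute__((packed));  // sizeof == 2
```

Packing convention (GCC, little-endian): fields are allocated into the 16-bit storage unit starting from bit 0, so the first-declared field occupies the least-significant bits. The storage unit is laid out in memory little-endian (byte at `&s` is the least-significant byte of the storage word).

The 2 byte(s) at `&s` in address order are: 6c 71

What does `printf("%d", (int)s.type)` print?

[0]=0x6c [1]=0x71 (little-endian) → word 0x716c
kind [0+:3] = (word>>0) & 0x7 = 4
id [3+:1] = (word>>3) & 0x1 = 1
bank [4+:3] = (word>>4) & 0x7 = 6
opcode [7+:5] = (word>>7) & 0x1f = 2
type [12+:3] = (word>>12) & 0x7 = 7  ←
ver [15+:1] = (word>>15) & 0x1 = 0

7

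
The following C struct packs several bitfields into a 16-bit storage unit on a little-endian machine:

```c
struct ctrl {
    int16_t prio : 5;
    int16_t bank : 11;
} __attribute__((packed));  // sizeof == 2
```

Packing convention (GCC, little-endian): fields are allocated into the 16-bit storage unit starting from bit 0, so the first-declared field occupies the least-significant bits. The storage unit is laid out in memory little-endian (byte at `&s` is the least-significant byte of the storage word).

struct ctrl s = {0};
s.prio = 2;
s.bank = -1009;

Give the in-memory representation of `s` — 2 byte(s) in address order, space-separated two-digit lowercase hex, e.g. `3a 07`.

e2 81

[0+:5] prio=2 & 0x1f = 0x2; word=0x0002
[5+:11] bank=-1009 & 0x7ff = 0x40f; word=0x81e2
word = 0x81e2 → little-endian bytes:
  [0]=0xe2  [1]=0x81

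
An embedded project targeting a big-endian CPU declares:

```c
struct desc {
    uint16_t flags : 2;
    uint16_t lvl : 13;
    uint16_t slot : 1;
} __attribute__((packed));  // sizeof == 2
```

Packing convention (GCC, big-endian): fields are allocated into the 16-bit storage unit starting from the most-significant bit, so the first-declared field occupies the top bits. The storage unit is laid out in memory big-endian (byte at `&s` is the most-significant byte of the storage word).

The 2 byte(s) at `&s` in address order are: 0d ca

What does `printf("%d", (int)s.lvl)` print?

[0]=0x0d [1]=0xca (big-endian) → word 0x0dca
flags [14+:2] = (word>>14) & 0x3 = 0
lvl [1+:13] = (word>>1) & 0x1fff = 1765  ←
slot [0+:1] = (word>>0) & 0x1 = 0

1765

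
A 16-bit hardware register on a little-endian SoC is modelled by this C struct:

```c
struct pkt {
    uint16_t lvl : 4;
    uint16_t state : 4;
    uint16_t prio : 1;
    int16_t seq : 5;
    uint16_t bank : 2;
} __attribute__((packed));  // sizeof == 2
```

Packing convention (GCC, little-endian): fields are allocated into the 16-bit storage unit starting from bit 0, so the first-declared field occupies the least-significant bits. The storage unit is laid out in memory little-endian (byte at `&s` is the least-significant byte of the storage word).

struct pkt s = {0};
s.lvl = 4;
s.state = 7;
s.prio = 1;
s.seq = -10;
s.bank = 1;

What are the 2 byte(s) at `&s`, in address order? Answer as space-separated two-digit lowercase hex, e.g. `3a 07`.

[0+:4] lvl=4 & 0xf = 0x4; word=0x0004
[4+:4] state=7 & 0xf = 0x7; word=0x0074
[8+:1] prio=1 & 0x1 = 0x1; word=0x0174
[9+:5] seq=-10 & 0x1f = 0x16; word=0x2d74
[14+:2] bank=1 & 0x3 = 0x1; word=0x6d74
word = 0x6d74 → little-endian bytes:
  [0]=0x74  [1]=0x6d

74 6d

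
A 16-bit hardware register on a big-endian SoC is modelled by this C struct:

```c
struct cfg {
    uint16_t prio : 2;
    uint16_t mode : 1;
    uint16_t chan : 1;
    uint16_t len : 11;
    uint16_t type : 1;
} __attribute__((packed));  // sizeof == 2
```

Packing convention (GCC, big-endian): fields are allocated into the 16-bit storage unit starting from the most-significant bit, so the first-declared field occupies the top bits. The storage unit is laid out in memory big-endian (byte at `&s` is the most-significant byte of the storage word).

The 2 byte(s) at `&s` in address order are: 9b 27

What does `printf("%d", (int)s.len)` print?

1427

[0]=0x9b [1]=0x27 (big-endian) → word 0x9b27
prio [14+:2] = (word>>14) & 0x3 = 2
mode [13+:1] = (word>>13) & 0x1 = 0
chan [12+:1] = (word>>12) & 0x1 = 1
len [1+:11] = (word>>1) & 0x7ff = 1427  ←
type [0+:1] = (word>>0) & 0x1 = 1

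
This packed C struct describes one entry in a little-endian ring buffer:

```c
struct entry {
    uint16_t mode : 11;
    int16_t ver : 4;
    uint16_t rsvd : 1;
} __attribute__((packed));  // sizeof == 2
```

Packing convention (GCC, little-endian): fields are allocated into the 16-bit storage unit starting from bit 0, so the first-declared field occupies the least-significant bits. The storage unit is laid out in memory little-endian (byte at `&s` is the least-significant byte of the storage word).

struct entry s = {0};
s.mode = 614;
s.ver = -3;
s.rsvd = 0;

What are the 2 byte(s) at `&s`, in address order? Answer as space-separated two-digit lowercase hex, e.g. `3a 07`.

mode (11b) val=614 bits=0x266 at bit 0: 0x0266
ver (4b) val=-3 bits=0xd at bit 11: 0x6a66
rsvd (1b) val=0 bits=0x0 at bit 15: 0x6a66
word = 0x6a66 → little-endian bytes:
  [0]=0x66  [1]=0x6a

66 6a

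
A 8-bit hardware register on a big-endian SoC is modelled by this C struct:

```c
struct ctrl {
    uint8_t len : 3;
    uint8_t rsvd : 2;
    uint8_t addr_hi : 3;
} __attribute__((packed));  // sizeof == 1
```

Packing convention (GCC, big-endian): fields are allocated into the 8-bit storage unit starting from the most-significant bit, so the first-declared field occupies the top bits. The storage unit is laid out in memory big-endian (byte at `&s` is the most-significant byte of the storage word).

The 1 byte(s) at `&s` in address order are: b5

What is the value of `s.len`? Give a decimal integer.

5

[0]=0xb5 (big-endian) → word 0xb5
len [5+:3] = (word>>5) & 0x7 = 5  ←
rsvd [3+:2] = (word>>3) & 0x3 = 2
addr_hi [0+:3] = (word>>0) & 0x7 = 5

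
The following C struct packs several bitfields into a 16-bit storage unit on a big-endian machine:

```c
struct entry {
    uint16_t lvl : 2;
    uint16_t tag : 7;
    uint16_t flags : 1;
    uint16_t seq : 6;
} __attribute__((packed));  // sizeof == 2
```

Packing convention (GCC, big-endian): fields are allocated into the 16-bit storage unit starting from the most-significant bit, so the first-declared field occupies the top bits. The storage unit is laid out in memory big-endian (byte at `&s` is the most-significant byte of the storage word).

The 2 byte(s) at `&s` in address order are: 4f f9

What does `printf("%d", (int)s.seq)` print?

57

[0]=0x4f [1]=0xf9 (big-endian) → word 0x4ff9
lvl:2 @ bit 14 → (0x4ff9>>14)&0x3 = 0x1
tag:7 @ bit 7 → (0x4ff9>>7)&0x7f = 0x1f
flags:1 @ bit 6 → (0x4ff9>>6)&0x1 = 0x1
seq:6 @ bit 0 → (0x4ff9>>0)&0x3f = 0x39  ←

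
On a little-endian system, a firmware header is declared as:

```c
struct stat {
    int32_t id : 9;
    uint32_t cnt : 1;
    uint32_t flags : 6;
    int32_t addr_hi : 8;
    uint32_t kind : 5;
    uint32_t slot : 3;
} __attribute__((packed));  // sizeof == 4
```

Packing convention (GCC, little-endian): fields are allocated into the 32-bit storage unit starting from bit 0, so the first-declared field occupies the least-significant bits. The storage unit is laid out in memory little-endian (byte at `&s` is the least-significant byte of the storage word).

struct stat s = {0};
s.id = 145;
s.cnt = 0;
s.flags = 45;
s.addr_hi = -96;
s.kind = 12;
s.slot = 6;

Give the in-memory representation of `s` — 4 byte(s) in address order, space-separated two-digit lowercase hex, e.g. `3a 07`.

[0+:9] id=145 & 0x1ff = 0x91; word=0x00000091
[9+:1] cnt=0 & 0x1 = 0x0; word=0x00000091
[10+:6] flags=45 & 0x3f = 0x2d; word=0x0000b491
[16+:8] addr_hi=-96 & 0xff = 0xa0; word=0x00a0b491
[24+:5] kind=12 & 0x1f = 0xc; word=0x0ca0b491
[29+:3] slot=6 & 0x7 = 0x6; word=0xcca0b491
word = 0xcca0b491 → little-endian bytes:
  [0]=0x91  [1]=0xb4  [2]=0xa0  [3]=0xcc

91 b4 a0 cc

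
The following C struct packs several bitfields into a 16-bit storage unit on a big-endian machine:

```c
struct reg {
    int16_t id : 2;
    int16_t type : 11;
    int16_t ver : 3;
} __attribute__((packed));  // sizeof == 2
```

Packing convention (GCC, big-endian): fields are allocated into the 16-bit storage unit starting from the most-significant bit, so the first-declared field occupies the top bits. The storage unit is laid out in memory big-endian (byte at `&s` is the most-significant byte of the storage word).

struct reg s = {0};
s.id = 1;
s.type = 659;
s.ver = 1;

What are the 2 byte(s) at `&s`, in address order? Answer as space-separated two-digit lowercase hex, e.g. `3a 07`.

[14+:2] id=1 & 0x3 = 0x1; word=0x4000
[3+:11] type=659 & 0x7ff = 0x293; word=0x5498
[0+:3] ver=1 & 0x7 = 0x1; word=0x5499
word = 0x5499 → big-endian bytes:
  [0]=0x54  [1]=0x99

54 99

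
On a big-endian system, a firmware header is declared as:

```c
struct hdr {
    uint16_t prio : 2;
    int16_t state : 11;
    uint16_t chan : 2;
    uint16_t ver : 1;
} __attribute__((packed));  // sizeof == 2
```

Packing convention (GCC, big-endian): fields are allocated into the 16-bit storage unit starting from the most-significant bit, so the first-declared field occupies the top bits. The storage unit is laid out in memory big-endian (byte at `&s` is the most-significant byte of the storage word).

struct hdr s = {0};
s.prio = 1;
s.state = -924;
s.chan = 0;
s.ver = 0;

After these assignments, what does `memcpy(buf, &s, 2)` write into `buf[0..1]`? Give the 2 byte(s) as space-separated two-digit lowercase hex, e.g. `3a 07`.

[14+:2] prio=1 & 0x3 = 0x1; word=0x4000
[3+:11] state=-924 & 0x7ff = 0x464; word=0x6320
[1+:2] chan=0 & 0x3 = 0x0; word=0x6320
[0+:1] ver=0 & 0x1 = 0x0; word=0x6320
word = 0x6320 → big-endian bytes:
  [0]=0x63  [1]=0x20

63 20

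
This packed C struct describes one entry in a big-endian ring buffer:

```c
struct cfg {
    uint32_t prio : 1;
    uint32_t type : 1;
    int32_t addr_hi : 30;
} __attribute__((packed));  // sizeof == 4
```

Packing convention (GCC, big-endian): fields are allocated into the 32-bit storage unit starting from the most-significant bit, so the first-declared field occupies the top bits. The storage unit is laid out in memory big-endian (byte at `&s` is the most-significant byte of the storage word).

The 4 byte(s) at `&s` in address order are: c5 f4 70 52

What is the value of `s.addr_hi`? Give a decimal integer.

99905618

[0]=0xc5 [1]=0xf4 [2]=0x70 [3]=0x52 (big-endian) → word 0xc5f47052
prio:1 @ bit 31 → (0xc5f47052>>31)&0x1 = 0x1
type:1 @ bit 30 → (0xc5f47052>>30)&0x1 = 0x1
addr_hi:30 @ bit 0 → (0xc5f47052>>0)&0x3fffffff = 0x5f47052  ←
addr_hi signed 30b, MSB=0: value = 99905618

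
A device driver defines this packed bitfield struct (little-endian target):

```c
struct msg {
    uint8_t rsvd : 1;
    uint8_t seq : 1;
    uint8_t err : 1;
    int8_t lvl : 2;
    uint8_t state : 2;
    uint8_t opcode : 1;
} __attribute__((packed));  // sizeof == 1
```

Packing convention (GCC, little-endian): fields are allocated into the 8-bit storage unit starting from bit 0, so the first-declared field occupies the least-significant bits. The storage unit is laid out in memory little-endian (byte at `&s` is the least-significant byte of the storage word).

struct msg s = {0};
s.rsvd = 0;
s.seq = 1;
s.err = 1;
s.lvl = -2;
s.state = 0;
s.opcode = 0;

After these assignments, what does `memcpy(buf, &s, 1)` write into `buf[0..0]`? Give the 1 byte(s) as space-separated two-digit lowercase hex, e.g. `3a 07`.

[0+:1] rsvd=0 & 0x1 = 0x0; word=0x00
[1+:1] seq=1 & 0x1 = 0x1; word=0x02
[2+:1] err=1 & 0x1 = 0x1; word=0x06
[3+:2] lvl=-2 & 0x3 = 0x2; word=0x16
[5+:2] state=0 & 0x3 = 0x0; word=0x16
[7+:1] opcode=0 & 0x1 = 0x0; word=0x16
word = 0x16 → little-endian bytes:
  [0]=0x16

16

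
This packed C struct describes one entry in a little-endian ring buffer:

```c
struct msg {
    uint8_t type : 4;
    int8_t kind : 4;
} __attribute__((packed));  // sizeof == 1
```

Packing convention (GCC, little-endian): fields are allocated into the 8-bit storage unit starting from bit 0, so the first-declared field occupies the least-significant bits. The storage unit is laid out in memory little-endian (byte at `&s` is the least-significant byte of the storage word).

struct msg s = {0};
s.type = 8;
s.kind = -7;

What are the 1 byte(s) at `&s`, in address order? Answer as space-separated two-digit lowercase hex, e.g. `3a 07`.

98

type (4b) val=8 bits=0x8 at bit 0: 0x08
kind (4b) val=-7 bits=0x9 at bit 4: 0x98
word = 0x98 → little-endian bytes:
  [0]=0x98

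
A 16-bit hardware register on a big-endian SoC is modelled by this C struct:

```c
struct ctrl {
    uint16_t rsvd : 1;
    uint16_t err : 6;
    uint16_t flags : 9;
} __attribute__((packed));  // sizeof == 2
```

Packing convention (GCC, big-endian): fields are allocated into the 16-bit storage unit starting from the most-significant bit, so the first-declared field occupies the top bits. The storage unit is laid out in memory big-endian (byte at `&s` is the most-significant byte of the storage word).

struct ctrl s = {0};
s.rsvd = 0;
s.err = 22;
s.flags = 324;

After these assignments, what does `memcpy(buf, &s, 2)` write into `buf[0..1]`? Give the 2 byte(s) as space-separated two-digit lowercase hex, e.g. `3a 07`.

[15+:1] rsvd=0 & 0x1 = 0x0; word=0x0000
[9+:6] err=22 & 0x3f = 0x16; word=0x2c00
[0+:9] flags=324 & 0x1ff = 0x144; word=0x2d44
word = 0x2d44 → big-endian bytes:
  [0]=0x2d  [1]=0x44

2d 44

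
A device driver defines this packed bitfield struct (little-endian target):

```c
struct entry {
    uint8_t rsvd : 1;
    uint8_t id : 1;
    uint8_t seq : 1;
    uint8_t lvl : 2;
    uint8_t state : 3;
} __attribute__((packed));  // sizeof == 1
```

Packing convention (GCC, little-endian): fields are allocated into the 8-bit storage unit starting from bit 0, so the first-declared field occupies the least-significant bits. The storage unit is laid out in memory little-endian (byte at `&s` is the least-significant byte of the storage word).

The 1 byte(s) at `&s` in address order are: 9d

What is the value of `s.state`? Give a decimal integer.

[0]=0x9d (little-endian) → word 0x9d
rsvd:1 @ bit 0 → (0x9d>>0)&0x1 = 0x1
id:1 @ bit 1 → (0x9d>>1)&0x1 = 0x0
seq:1 @ bit 2 → (0x9d>>2)&0x1 = 0x1
lvl:2 @ bit 3 → (0x9d>>3)&0x3 = 0x3
state:3 @ bit 5 → (0x9d>>5)&0x7 = 0x4  ←

4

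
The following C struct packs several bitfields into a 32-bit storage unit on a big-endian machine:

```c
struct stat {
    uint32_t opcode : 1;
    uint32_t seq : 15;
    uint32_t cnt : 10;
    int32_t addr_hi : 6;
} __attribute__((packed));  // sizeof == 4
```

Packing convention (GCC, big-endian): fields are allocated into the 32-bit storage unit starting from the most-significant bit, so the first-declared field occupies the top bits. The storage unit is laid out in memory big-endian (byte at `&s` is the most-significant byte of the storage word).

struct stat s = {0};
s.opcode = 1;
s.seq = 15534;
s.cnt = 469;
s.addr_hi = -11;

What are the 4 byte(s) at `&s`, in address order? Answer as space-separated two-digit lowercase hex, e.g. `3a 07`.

opcode:1 = 1 → 0x1 << 31 → word 0x80000000
seq:15 = 15534 → 0x3cae << 16 → word 0xbcae0000
cnt:10 = 469 → 0x1d5 << 6 → word 0xbcae7540
addr_hi:6 = -11 → 0x35 << 0 → word 0xbcae7575
word = 0xbcae7575 → big-endian bytes:
  [0]=0xbc  [1]=0xae  [2]=0x75  [3]=0x75

bc ae 75 75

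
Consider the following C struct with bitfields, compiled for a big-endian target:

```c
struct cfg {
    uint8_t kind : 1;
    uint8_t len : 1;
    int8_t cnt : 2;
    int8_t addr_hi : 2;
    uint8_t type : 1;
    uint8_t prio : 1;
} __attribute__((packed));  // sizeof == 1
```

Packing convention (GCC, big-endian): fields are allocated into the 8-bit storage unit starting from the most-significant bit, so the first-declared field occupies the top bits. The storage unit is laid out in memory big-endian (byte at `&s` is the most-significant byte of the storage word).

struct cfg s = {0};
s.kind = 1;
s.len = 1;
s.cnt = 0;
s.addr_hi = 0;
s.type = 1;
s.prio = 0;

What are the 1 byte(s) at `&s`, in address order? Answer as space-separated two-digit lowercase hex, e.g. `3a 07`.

kind (1b) val=1 bits=0x1 at bit 7: 0x80
len (1b) val=1 bits=0x1 at bit 6: 0xc0
cnt (2b) val=0 bits=0x0 at bit 4: 0xc0
addr_hi (2b) val=0 bits=0x0 at bit 2: 0xc0
type (1b) val=1 bits=0x1 at bit 1: 0xc2
prio (1b) val=0 bits=0x0 at bit 0: 0xc2
word = 0xc2 → big-endian bytes:
  [0]=0xc2

c2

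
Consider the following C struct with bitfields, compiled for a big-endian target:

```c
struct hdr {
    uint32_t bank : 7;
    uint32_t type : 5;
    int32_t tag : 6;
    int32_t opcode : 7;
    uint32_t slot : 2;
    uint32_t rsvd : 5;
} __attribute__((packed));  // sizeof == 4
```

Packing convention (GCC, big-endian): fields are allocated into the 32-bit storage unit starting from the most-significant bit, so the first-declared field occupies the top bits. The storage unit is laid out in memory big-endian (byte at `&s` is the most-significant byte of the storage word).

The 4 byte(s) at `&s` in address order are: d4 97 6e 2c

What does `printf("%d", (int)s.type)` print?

9

[0]=0xd4 [1]=0x97 [2]=0x6e [3]=0x2c (big-endian) → word 0xd4976e2c
bank [25+:7] = (word>>25) & 0x7f = 106
type [20+:5] = (word>>20) & 0x1f = 9  ←
tag [14+:6] = (word>>14) & 0x3f = 29
opcode [7+:7] = (word>>7) & 0x7f = 92
slot [5+:2] = (word>>5) & 0x3 = 1
rsvd [0+:5] = (word>>0) & 0x1f = 12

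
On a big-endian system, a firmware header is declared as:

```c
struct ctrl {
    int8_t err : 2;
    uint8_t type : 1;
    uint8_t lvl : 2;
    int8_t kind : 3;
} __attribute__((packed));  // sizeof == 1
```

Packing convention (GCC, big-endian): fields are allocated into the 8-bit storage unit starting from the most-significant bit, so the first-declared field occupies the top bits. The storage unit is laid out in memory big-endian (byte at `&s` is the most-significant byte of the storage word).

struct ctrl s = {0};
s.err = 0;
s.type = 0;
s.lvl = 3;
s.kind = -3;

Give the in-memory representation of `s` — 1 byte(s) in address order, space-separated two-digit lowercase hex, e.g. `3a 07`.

err (2b) val=0 bits=0x0 at bit 6: 0x00
type (1b) val=0 bits=0x0 at bit 5: 0x00
lvl (2b) val=3 bits=0x3 at bit 3: 0x18
kind (3b) val=-3 bits=0x5 at bit 0: 0x1d
word = 0x1d → big-endian bytes:
  [0]=0x1d

1d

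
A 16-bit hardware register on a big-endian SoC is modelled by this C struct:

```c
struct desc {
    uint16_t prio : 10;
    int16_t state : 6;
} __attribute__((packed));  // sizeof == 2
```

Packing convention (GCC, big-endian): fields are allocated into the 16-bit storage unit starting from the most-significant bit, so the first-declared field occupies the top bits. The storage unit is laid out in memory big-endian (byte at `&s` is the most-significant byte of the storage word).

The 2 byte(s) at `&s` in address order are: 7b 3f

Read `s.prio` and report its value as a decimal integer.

492

[0]=0x7b [1]=0x3f (big-endian) → word 0x7b3f
prio:10 @ bit 6 → (0x7b3f>>6)&0x3ff = 0x1ec  ←
state:6 @ bit 0 → (0x7b3f>>0)&0x3f = 0x3f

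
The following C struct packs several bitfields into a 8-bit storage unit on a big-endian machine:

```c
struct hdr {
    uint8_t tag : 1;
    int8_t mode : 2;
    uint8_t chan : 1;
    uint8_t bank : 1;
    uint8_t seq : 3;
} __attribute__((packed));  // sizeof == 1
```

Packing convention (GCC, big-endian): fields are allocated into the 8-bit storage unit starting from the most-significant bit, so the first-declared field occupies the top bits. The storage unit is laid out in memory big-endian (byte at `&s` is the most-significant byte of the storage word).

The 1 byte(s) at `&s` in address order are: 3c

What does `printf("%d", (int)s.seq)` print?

4

[0]=0x3c (big-endian) → word 0x3c
tag:1 @ bit 7 → (0x3c>>7)&0x1 = 0x0
mode:2 @ bit 5 → (0x3c>>5)&0x3 = 0x1
chan:1 @ bit 4 → (0x3c>>4)&0x1 = 0x1
bank:1 @ bit 3 → (0x3c>>3)&0x1 = 0x1
seq:3 @ bit 0 → (0x3c>>0)&0x7 = 0x4  ←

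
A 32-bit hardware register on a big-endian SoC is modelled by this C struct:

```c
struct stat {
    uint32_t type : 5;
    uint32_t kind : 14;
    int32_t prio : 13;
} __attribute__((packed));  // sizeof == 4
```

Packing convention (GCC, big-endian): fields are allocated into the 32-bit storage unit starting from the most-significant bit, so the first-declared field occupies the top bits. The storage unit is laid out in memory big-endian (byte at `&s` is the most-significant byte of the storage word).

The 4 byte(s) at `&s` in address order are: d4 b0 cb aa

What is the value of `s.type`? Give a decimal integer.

26

[0]=0xd4 [1]=0xb0 [2]=0xcb [3]=0xaa (big-endian) → word 0xd4b0cbaa
type [27+:5] = (word>>27) & 0x1f = 26  ←
kind [13+:14] = (word>>13) & 0x3fff = 9606
prio [0+:13] = (word>>0) & 0x1fff = 2986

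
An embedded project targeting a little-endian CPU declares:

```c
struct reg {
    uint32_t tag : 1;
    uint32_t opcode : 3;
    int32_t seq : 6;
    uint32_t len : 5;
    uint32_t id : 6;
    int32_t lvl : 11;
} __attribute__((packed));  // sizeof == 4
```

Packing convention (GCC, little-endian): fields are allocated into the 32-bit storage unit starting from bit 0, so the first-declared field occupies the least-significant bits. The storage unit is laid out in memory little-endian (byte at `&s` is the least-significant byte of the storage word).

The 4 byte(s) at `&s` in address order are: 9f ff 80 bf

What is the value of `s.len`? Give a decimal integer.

[0]=0x9f [1]=0xff [2]=0x80 [3]=0xbf (little-endian) → word 0xbf80ff9f
tag [0+:1] = (word>>0) & 0x1 = 1
opcode [1+:3] = (word>>1) & 0x7 = 7
seq [4+:6] = (word>>4) & 0x3f = 57
len [10+:5] = (word>>10) & 0x1f = 31  ←
id [15+:6] = (word>>15) & 0x3f = 1
lvl [21+:11] = (word>>21) & 0x7ff = 1532

31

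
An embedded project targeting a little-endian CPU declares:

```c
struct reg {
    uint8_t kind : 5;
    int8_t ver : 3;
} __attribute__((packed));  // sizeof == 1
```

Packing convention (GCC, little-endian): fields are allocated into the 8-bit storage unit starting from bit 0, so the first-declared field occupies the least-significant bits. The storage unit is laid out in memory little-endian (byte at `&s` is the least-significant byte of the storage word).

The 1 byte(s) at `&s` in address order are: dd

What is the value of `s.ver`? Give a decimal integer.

-2

[0]=0xdd (little-endian) → word 0xdd
kind [0+:5] = (word>>0) & 0x1f = 29
ver [5+:3] = (word>>5) & 0x7 = 6  ←
ver signed 3b, MSB=1: 6 - 8 = -2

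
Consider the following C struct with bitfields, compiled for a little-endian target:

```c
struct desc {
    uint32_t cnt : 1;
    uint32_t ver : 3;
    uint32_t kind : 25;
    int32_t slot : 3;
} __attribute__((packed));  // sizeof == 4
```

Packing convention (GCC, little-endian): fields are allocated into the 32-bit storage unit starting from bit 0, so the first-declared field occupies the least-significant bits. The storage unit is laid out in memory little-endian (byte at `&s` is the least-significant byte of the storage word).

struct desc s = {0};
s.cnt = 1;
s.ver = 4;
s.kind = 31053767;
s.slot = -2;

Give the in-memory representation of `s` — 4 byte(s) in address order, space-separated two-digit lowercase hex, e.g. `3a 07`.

79 7c 9d dd

cnt (1b) val=1 bits=0x1 at bit 0: 0x00000001
ver (3b) val=4 bits=0x4 at bit 1: 0x00000009
kind (25b) val=31053767 bits=0x1d9d7c7 at bit 4: 0x1d9d7c79
slot (3b) val=-2 bits=0x6 at bit 29: 0xdd9d7c79
word = 0xdd9d7c79 → little-endian bytes:
  [0]=0x79  [1]=0x7c  [2]=0x9d  [3]=0xdd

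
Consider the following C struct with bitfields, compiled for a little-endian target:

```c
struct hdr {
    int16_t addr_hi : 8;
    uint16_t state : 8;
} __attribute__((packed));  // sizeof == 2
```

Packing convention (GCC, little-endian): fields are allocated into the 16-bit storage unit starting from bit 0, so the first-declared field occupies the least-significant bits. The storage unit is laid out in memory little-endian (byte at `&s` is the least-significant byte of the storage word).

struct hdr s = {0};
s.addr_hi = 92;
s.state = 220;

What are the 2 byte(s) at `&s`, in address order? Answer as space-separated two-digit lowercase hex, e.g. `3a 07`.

addr_hi (8b) val=92 bits=0x5c at bit 0: 0x005c
state (8b) val=220 bits=0xdc at bit 8: 0xdc5c
word = 0xdc5c → little-endian bytes:
  [0]=0x5c  [1]=0xdc

5c dc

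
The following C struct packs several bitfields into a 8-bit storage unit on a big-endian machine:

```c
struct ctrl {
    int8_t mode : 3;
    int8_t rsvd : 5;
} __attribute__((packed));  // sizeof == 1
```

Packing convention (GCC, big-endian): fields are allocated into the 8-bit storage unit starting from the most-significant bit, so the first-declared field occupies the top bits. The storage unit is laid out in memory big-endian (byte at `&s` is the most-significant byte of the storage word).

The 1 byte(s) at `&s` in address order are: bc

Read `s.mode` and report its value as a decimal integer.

-3

[0]=0xbc (big-endian) → word 0xbc
mode [5+:3] = (word>>5) & 0x7 = 5  ←
rsvd [0+:5] = (word>>0) & 0x1f = 28
mode signed 3b, MSB=1: 5 - 8 = -3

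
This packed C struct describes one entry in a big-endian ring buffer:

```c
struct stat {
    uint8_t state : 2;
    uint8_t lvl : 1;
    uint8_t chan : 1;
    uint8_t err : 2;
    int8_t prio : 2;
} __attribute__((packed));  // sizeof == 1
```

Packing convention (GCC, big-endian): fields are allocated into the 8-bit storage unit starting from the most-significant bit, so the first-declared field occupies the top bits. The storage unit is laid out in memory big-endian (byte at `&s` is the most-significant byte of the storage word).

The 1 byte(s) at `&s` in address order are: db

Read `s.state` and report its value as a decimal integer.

3

[0]=0xdb (big-endian) → word 0xdb
state:2 @ bit 6 → (0xdb>>6)&0x3 = 0x3  ←
lvl:1 @ bit 5 → (0xdb>>5)&0x1 = 0x0
chan:1 @ bit 4 → (0xdb>>4)&0x1 = 0x1
err:2 @ bit 2 → (0xdb>>2)&0x3 = 0x2
prio:2 @ bit 0 → (0xdb>>0)&0x3 = 0x3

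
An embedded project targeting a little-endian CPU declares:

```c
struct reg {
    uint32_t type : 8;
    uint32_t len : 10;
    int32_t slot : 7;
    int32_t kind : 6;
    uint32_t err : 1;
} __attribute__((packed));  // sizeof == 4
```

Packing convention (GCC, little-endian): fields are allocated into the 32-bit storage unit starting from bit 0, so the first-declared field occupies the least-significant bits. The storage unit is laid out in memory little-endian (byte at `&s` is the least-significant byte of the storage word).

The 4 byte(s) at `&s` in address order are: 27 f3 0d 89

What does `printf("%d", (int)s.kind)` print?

4

[0]=0x27 [1]=0xf3 [2]=0x0d [3]=0x89 (little-endian) → word 0x890df327
type [0+:8] = (word>>0) & 0xff = 39
len [8+:10] = (word>>8) & 0x3ff = 499
slot [18+:7] = (word>>18) & 0x7f = 67
kind [25+:6] = (word>>25) & 0x3f = 4  ←
err [31+:1] = (word>>31) & 0x1 = 1
kind signed 6b, MSB=0: value = 4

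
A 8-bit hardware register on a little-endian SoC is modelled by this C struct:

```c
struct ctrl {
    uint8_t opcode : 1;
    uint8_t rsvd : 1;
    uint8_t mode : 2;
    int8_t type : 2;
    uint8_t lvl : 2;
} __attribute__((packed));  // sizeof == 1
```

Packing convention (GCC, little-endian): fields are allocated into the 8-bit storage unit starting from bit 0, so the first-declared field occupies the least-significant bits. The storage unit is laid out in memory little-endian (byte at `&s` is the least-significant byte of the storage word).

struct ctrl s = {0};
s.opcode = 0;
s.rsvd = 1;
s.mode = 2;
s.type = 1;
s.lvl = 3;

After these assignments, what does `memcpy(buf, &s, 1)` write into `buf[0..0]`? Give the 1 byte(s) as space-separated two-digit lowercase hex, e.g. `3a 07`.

[0+:1] opcode=0 & 0x1 = 0x0; word=0x00
[1+:1] rsvd=1 & 0x1 = 0x1; word=0x02
[2+:2] mode=2 & 0x3 = 0x2; word=0x0a
[4+:2] type=1 & 0x3 = 0x1; word=0x1a
[6+:2] lvl=3 & 0x3 = 0x3; word=0xda
word = 0xda → little-endian bytes:
  [0]=0xda

da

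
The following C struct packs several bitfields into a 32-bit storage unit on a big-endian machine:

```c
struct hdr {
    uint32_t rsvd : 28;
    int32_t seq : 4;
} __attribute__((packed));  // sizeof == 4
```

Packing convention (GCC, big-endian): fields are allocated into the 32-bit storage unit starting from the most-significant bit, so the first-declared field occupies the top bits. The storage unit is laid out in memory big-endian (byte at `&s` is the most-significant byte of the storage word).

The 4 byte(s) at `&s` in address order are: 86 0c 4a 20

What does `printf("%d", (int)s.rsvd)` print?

140559522

[0]=0x86 [1]=0x0c [2]=0x4a [3]=0x20 (big-endian) → word 0x860c4a20
rsvd:28 @ bit 4 → (0x860c4a20>>4)&0xfffffff = 0x860c4a2  ←
seq:4 @ bit 0 → (0x860c4a20>>0)&0xf = 0x0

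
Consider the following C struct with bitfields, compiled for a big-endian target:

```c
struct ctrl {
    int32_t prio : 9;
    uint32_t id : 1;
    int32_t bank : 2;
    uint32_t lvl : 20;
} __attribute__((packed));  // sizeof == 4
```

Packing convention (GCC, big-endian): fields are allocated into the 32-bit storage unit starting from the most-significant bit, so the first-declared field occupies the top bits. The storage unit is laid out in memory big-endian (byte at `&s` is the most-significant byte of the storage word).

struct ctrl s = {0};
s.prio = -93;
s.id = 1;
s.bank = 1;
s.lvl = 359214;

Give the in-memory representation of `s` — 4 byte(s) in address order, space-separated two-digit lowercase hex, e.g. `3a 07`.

d1 d5 7b 2e

[23+:9] prio=-93 & 0x1ff = 0x1a3; word=0xd1800000
[22+:1] id=1 & 0x1 = 0x1; word=0xd1c00000
[20+:2] bank=1 & 0x3 = 0x1; word=0xd1d00000
[0+:20] lvl=359214 & 0xfffff = 0x57b2e; word=0xd1d57b2e
word = 0xd1d57b2e → big-endian bytes:
  [0]=0xd1  [1]=0xd5  [2]=0x7b  [3]=0x2e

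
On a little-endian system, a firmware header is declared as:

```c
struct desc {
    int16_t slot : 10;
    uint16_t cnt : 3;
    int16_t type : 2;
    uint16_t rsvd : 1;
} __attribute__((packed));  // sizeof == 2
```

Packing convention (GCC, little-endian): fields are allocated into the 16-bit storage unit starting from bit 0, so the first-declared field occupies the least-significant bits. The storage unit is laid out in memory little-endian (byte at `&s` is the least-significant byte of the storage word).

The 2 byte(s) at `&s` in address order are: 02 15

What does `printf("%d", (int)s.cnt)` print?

5

[0]=0x02 [1]=0x15 (little-endian) → word 0x1502
slot:10 @ bit 0 → (0x1502>>0)&0x3ff = 0x102
cnt:3 @ bit 10 → (0x1502>>10)&0x7 = 0x5  ←
type:2 @ bit 13 → (0x1502>>13)&0x3 = 0x0
rsvd:1 @ bit 15 → (0x1502>>15)&0x1 = 0x0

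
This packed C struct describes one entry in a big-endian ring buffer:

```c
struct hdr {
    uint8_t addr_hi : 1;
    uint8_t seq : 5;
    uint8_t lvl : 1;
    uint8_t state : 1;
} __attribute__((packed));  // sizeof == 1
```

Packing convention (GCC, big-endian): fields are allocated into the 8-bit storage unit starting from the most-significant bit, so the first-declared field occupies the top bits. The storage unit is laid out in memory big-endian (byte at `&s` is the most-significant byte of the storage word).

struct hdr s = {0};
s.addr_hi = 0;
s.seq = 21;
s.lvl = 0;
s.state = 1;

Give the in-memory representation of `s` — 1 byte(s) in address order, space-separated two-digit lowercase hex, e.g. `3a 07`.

55

addr_hi:1 = 0 → 0x0 << 7 → word 0x00
seq:5 = 21 → 0x15 << 2 → word 0x54
lvl:1 = 0 → 0x0 << 1 → word 0x54
state:1 = 1 → 0x1 << 0 → word 0x55
word = 0x55 → big-endian bytes:
  [0]=0x55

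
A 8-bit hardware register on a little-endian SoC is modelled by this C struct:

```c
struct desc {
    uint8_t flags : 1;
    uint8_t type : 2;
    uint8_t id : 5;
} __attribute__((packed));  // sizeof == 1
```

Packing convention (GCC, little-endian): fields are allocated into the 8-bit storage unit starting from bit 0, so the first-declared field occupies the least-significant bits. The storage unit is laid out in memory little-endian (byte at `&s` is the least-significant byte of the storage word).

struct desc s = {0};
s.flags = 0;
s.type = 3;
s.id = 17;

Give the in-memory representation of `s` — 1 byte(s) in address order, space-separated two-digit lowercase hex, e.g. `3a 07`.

flags (1b) val=0 bits=0x0 at bit 0: 0x00
type (2b) val=3 bits=0x3 at bit 1: 0x06
id (5b) val=17 bits=0x11 at bit 3: 0x8e
word = 0x8e → little-endian bytes:
  [0]=0x8e

8e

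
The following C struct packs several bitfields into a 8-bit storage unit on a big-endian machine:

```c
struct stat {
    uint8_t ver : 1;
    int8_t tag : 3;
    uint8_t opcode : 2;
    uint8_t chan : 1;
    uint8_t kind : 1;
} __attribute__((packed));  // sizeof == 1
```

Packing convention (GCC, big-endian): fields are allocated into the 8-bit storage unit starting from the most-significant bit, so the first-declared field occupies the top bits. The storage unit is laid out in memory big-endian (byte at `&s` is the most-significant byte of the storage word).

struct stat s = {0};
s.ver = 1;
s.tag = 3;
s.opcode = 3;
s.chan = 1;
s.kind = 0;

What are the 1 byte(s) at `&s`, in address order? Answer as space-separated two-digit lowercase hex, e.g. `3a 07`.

be

ver:1 = 1 → 0x1 << 7 → word 0x80
tag:3 = 3 → 0x3 << 4 → word 0xb0
opcode:2 = 3 → 0x3 << 2 → word 0xbc
chan:1 = 1 → 0x1 << 1 → word 0xbe
kind:1 = 0 → 0x0 << 0 → word 0xbe
word = 0xbe → big-endian bytes:
  [0]=0xbe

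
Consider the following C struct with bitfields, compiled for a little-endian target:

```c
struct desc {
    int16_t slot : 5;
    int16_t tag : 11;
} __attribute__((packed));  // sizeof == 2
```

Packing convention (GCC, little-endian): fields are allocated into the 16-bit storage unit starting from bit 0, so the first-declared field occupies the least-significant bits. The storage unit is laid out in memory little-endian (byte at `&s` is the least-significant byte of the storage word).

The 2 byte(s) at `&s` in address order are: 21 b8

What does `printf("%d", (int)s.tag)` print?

[0]=0x21 [1]=0xb8 (little-endian) → word 0xb821
slot:5 @ bit 0 → (0xb821>>0)&0x1f = 0x1
tag:11 @ bit 5 → (0xb821>>5)&0x7ff = 0x5c1  ←
tag signed 11b, MSB=1: 1473 - 2048 = -575

-575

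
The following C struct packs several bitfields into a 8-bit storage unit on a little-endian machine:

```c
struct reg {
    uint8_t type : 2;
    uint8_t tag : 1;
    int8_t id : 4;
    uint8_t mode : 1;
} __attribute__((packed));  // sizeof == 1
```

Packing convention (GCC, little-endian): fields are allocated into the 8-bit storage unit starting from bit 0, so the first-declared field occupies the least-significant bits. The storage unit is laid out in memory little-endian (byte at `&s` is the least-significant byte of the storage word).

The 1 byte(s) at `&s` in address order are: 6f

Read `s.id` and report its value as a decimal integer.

[0]=0x6f (little-endian) → word 0x6f
type [0+:2] = (word>>0) & 0x3 = 3
tag [2+:1] = (word>>2) & 0x1 = 1
id [3+:4] = (word>>3) & 0xf = 13  ←
mode [7+:1] = (word>>7) & 0x1 = 0
id signed 4b, MSB=1: 13 - 16 = -3

-3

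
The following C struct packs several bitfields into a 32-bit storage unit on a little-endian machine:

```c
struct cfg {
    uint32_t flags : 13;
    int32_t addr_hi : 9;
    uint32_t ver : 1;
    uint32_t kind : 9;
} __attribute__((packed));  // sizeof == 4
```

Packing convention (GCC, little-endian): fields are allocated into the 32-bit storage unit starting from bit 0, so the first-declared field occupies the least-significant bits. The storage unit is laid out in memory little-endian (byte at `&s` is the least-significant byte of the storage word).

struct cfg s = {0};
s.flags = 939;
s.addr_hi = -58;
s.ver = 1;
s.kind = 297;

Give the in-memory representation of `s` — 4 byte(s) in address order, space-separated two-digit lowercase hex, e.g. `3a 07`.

ab c3 f8 94

flags:13 = 939 → 0x3ab << 0 → word 0x000003ab
addr_hi:9 = -58 → 0x1c6 << 13 → word 0x0038c3ab
ver:1 = 1 → 0x1 << 22 → word 0x0078c3ab
kind:9 = 297 → 0x129 << 23 → word 0x94f8c3ab
word = 0x94f8c3ab → little-endian bytes:
  [0]=0xab  [1]=0xc3  [2]=0xf8  [3]=0x94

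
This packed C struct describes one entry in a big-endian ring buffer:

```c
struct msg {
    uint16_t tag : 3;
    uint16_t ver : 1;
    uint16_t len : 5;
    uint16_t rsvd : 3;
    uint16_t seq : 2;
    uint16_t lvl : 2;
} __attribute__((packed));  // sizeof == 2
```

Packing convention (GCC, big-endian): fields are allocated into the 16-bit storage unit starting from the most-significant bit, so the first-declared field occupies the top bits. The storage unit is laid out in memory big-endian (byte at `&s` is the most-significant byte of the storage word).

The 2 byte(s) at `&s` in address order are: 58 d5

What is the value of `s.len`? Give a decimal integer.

17

[0]=0x58 [1]=0xd5 (big-endian) → word 0x58d5
tag [13+:3] = (word>>13) & 0x7 = 2
ver [12+:1] = (word>>12) & 0x1 = 1
len [7+:5] = (word>>7) & 0x1f = 17  ←
rsvd [4+:3] = (word>>4) & 0x7 = 5
seq [2+:2] = (word>>2) & 0x3 = 1
lvl [0+:2] = (word>>0) & 0x3 = 1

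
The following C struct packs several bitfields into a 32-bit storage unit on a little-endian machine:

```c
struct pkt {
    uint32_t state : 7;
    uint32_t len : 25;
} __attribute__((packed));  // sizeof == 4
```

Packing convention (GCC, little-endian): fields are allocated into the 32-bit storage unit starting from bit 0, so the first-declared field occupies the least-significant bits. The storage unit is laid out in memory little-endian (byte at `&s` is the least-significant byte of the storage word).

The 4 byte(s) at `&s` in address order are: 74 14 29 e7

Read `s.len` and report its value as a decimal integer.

30298664

[0]=0x74 [1]=0x14 [2]=0x29 [3]=0xe7 (little-endian) → word 0xe7291474
state [0+:7] = (word>>0) & 0x7f = 116
len [7+:25] = (word>>7) & 0x1ffffff = 30298664  ←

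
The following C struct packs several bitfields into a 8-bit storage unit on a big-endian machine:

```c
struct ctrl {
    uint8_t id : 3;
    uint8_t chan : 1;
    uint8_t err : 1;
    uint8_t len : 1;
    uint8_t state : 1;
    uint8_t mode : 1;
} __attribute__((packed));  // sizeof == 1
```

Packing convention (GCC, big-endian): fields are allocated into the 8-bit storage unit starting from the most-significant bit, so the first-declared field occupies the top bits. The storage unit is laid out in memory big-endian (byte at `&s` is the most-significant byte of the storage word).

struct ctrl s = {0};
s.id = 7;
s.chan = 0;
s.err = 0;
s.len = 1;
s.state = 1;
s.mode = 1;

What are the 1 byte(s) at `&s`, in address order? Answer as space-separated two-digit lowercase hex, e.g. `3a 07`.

e7

id (3b) val=7 bits=0x7 at bit 5: 0xe0
chan (1b) val=0 bits=0x0 at bit 4: 0xe0
err (1b) val=0 bits=0x0 at bit 3: 0xe0
len (1b) val=1 bits=0x1 at bit 2: 0xe4
state (1b) val=1 bits=0x1 at bit 1: 0xe6
mode (1b) val=1 bits=0x1 at bit 0: 0xe7
word = 0xe7 → big-endian bytes:
  [0]=0xe7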